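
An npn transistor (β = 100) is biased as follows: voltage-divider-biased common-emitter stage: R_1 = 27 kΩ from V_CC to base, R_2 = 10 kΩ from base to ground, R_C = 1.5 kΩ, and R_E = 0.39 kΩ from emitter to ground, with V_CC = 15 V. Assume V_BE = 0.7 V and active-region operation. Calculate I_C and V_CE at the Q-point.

I_C ≈ 7.2 mA, V_CE ≈ 1.4 V

Thevenize the base divider: V_Th = V_CC·R_2/(R_1+R_2) = 15×10/37 = 4.05 V, R_Th = R_1‖R_2 = 7.3 kΩ.
Base-emitter loop: V_Th = I_B·R_Th + V_BE + (β+1)I_B·R_E, so I_B = (4.05 − 0.7) / (7.3 + 101×0.39) = 0.0718 mA.
I_C = β·I_B = 100×0.0718 = 7.18 mA, and I_E = (β+1)I_B = 7.26 mA.
V_CE = V_CC − I_C·R_C − I_E·R_E = 15 − 7.18×1.5 − 7.26×0.39 = 1.39 V.
V_CE = 1.39 V > 0.2 V confirms active-region operation.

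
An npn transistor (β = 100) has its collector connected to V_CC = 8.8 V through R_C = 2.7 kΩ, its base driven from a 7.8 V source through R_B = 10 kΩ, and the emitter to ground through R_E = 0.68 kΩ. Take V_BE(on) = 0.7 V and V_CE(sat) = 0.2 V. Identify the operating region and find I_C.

saturation; I_C ≈ 2.4 mA

Assume active: I_B = (7.8 − 0.7)/(10 + 101×0.68) = 0.0902 mA, I_C = β·I_B = 9.02 mA.
Then V_CE = 8.8 − 9.02×2.7 − 9.11×0.68 = -21.8 V < 0.2 V — the active assumption fails.
Re-solve with V_CE = 0.2 V. KCL at the emitter: V_E/R_E = (V_BB−0.7−V_E)/R_B + (V_CC−0.2−V_E)/R_C, giving V_E = 2.01 V.
I_C = (V_CC − 0.2 − V_E)/R_C = (8.6 − 2.01)/2.7 = 2.44 mA.
Check: I_B = (7.1 − 2.01)/10 = 0.509 mA, and β·I_B = 50.9 mA > I_C, confirming saturation.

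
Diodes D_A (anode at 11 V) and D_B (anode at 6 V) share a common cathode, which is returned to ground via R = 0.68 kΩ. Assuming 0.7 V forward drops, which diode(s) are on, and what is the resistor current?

Assume both conduct. Then node N would need to be at both 11−0.7 = 10.3 V and 6−0.7 = 5.3 V, which is impossible.
Assume only D_A conducts: V_N = 11 − 0.7 = 10.3 V, so I_R = 10.3/0.68 = 15.1 mA.
Check D_B: its anode-to-cathode voltage is 6 − 10.3 = -4.3 V < 0.7 V, so it is off. The assumption is consistent.

Only D_A conducts; I_R ≈ 15 mA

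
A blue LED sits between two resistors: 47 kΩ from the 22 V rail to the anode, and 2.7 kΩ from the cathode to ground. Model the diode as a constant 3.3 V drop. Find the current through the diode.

I ≈ 0.38 mA

The two resistors are in series with the diode, so KVL gives 22 = I·47 + 3.3 + I·2.7.
I = (22 − 3.3) / (47 + 2.7) kΩ = 18.7 / 49.7 = 0.376 mA.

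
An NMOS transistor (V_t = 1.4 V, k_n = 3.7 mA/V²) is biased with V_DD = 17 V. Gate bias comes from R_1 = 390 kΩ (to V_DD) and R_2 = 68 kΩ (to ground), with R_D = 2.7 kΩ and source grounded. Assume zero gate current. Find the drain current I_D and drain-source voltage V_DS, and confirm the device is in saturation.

I_D ≈ 2.3 mA, V_DS ≈ 11 V

V_G = V_DD·R_2/(R_1+R_2) = 17×68/458 = 2.52 V. With the source grounded, V_GS = V_G = 2.52 V.
Assume saturation: I_D = (k_n/2)(V_GS − V_t)² = (3.7/2)×(2.52 − 1.4)² = 1.85×1.12² = 2.34 mA.
V_DS = V_DD − I_D·R_D = 17 − 2.34×2.7 = 10.7 V.
Saturation requires V_DS ≥ V_GS − V_t = 1.12 V; 10.7 ≥ 1.12 ✓.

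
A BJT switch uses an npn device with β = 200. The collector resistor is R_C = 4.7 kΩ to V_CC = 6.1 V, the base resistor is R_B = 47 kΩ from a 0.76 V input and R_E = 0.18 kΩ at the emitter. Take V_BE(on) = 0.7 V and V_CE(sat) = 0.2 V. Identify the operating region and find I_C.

Assume active. Base-emitter loop: I_B = (V_BB − V_BE)/(R_B + (β+1)R_E) = (0.76 − 0.7)/(47 + 201×0.18) = 0.000721 mA.
I_C = β·I_B = 200×0.000721 = 0.144 mA.
V_CE = V_CC − I_C·R_C − I_E·R_E = 6.1 − 0.144×4.7 − 0.145×0.18 = 5.4 V > V_CE(sat), so the active-region assumption holds.

active; I_C ≈ 0.14 mA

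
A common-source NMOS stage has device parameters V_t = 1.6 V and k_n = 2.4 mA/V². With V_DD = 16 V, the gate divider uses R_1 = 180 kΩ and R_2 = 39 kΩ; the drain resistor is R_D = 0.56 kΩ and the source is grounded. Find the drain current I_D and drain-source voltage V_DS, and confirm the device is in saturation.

V_G = V_DD·R_2/(R_1+R_2) = 16×39/219 = 2.85 V. With the source grounded, V_GS = V_G = 2.85 V.
Assume saturation: I_D = (k_n/2)(V_GS − V_t)² = (2.4/2)×(2.85 − 1.6)² = 1.2×1.25² = 1.87 mA.
V_DS = V_DD − I_D·R_D = 16 − 1.87×0.56 = 15 V.
Saturation requires V_DS ≥ V_GS − V_t = 1.25 V; 15 ≥ 1.25 ✓.

I_D ≈ 1.9 mA, V_DS ≈ 15 V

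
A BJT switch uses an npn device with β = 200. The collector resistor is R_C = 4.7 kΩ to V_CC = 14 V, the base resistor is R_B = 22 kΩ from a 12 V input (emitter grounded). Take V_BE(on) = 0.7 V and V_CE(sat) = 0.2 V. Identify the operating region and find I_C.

Assume active: I_B = (12 − 0.7)/22 = 0.514 mA, giving I_C = β·I_B = 103 mA.
But then V_CE = 14 − 103×4.7 = -469 V < V_CE(sat) = 0.2 V — impossible in the active region.
So the transistor is saturated. With V_CE = 0.2 V, I_C = (V_CC − 0.2)/R_C = 13.8/4.7 = 2.94 mA.
Check: β·I_B = 103 mA > I_C = 2.94 mA, confirming saturation.

saturation; I_C ≈ 2.9 mA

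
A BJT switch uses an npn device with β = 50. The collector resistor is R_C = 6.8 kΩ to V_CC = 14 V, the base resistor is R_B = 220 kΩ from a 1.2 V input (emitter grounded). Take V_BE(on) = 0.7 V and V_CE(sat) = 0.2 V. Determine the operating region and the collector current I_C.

active; I_C ≈ 0.11 mA

Assume active. Base-emitter loop: I_B = (V_BB − V_BE)/R_B = (1.2 − 0.7)/220 = 0.00227 mA.
I_C = β·I_B = 50×0.00227 = 0.114 mA.
V_CE = V_CC − I_C·R_C = 14 − 0.114×6.8 = 13.2 V > V_CE(sat), so the active-region assumption holds.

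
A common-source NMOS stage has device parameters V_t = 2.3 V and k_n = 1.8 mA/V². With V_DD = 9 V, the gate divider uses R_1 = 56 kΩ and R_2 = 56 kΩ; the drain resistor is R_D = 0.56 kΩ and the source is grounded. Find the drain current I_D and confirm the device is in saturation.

I_D ≈ 4.4 mA

V_G = V_DD·R_2/(R_1+R_2) = 9×56/112 = 4.5 V. With the source grounded, V_GS = V_G = 4.5 V.
Assume saturation: I_D = (k_n/2)(V_GS − V_t)² = (1.8/2)×(4.5 − 2.3)² = 0.9×2.2² = 4.36 mA.
V_DS = V_DD − I_D·R_D = 9 − 4.36×0.56 = 6.56 V.
Saturation requires V_DS ≥ V_GS − V_t = 2.2 V; 6.56 ≥ 2.2 ✓.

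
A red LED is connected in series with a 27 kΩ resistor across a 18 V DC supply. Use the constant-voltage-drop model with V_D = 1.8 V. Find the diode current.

I ≈ 0.6 mA

KVL around the loop: 18 = V_D + I·R = 1.8 + I × 27 kΩ.
So I = (18 − 1.8) / 27 kΩ = 16.2 / 27 = 0.6 mA.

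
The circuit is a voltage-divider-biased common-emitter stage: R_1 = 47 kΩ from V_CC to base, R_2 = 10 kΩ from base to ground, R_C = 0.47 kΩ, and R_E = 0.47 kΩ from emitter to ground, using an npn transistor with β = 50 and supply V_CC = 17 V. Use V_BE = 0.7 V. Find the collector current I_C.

Thevenize the base divider: V_Th = V_CC·R_2/(R_1+R_2) = 17×10/57 = 2.98 V, R_Th = R_1‖R_2 = 8.25 kΩ.
Base-emitter loop: V_Th = I_B·R_Th + V_BE + (β+1)I_B·R_E, so I_B = (2.98 − 0.7) / (8.25 + 51×0.47) = 0.0708 mA.
I_C = β·I_B = 50×0.0708 = 3.54 mA, and I_E = (β+1)I_B = 3.61 mA.
V_CE = V_CC − I_C·R_C − I_E·R_E = 17 − 3.54×0.47 − 3.61×0.47 = 13.6 V.
V_CE = 13.6 V > 0.2 V confirms active-region operation.

I_C ≈ 3.5 mA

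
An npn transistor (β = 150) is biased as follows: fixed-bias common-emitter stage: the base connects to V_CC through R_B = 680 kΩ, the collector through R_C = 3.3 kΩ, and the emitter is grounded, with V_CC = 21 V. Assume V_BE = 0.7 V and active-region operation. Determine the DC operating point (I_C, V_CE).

Base loop: V_CC = I_B·R_B + V_BE, so I_B = (21 − 0.7)/680 kΩ = 0.0299 mA.
In the active region I_C = β·I_B = 150 × 0.0299 = 4.48 mA.
Collector loop: V_CE = V_CC − I_C·R_C = 21 − 4.48×3.3 = 6.22 V.
Since V_CE = 6.22 V > V_CE(sat) ≈ 0.2 V, the transistor is in the active region as assumed.

I_C ≈ 4.5 mA, V_CE ≈ 6.2 V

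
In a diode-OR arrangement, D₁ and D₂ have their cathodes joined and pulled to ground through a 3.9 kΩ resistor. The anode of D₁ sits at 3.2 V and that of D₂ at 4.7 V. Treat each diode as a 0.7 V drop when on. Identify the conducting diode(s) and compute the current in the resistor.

Only D₂ conducts; I_R ≈ 1 mA

Assume both conduct. Then node N would need to be at both 3.2−0.7 = 2.5 V and 4.7−0.7 = 4 V, which is impossible.
Assume only D₂ conducts: V_N = 4.7 − 0.7 = 4 V, so I_R = 4/3.9 = 1.03 mA.
Check D₁: its anode-to-cathode voltage is 3.2 − 4 = -0.8 V < 0.7 V, so it is off. The assumption is consistent.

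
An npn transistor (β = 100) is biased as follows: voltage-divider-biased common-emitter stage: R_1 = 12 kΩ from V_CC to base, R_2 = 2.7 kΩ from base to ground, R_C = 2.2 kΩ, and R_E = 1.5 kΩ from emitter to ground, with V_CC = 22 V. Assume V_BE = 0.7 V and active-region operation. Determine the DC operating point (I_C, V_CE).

Thevenize the base divider: V_Th = V_CC·R_2/(R_1+R_2) = 22×2.7/14.7 = 4.04 V, R_Th = R_1‖R_2 = 2.2 kΩ.
Base-emitter loop: V_Th = I_B·R_Th + V_BE + (β+1)I_B·R_E, so I_B = (4.04 − 0.7) / (2.2 + 101×1.5) = 0.0217 mA.
I_C = β·I_B = 100×0.0217 = 2.17 mA, and I_E = (β+1)I_B = 2.2 mA.
V_CE = V_CC − I_C·R_C − I_E·R_E = 22 − 2.17×2.2 − 2.2×1.5 = 13.9 V.
V_CE = 13.9 V > 0.2 V confirms active-region operation.

I_C ≈ 2.2 mA, V_CE ≈ 14 V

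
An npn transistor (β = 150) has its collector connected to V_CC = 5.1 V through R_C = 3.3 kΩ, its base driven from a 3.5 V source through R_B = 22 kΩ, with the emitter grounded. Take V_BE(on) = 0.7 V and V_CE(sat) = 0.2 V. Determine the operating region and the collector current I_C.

Assume active: I_B = (3.5 − 0.7)/22 = 0.127 mA, giving I_C = β·I_B = 19.1 mA.
But then V_CE = 5.1 − 19.1×3.3 = -57.9 V < V_CE(sat) = 0.2 V — impossible in the active region.
So the transistor is saturated. With V_CE = 0.2 V, I_C = (V_CC − 0.2)/R_C = 4.9/3.3 = 1.48 mA.
Check: β·I_B = 19.1 mA > I_C = 1.48 mA, confirming saturation.

saturation; I_C ≈ 1.5 mA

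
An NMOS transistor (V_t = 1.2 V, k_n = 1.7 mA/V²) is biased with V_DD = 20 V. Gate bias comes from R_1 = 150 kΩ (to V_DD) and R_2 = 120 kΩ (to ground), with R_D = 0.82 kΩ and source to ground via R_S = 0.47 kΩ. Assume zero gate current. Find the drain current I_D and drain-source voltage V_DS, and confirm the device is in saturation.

V_G = V_DD·R_2/(R_1+R_2) = 20×120/270 = 8.89 V.
Assume saturation: I_D = (k_n/2)(V_GS − V_t)² with V_GS = V_G − I_D·R_S = 8.89 − 0.47·I_D.
Substituting gives 0.188·I_D² − 7.14·I_D + 50.3 = 0, with roots I_D = 9.32 or 28.7 mA.
The root I_D = 28.7 mA gives V_GS = -4.61 V ≤ V_t, so take I_D = 9.32 mA.
Then V_GS = 4.51 V and V_DS = V_DD − I_D(R_D+R_S) = 20 − 9.32×1.29 = 7.98 V.
Saturation requires V_DS ≥ V_GS − V_t = 3.31 V; 7.98 ≥ 3.31 ✓.

I_D ≈ 9.3 mA, V_DS ≈ 8 V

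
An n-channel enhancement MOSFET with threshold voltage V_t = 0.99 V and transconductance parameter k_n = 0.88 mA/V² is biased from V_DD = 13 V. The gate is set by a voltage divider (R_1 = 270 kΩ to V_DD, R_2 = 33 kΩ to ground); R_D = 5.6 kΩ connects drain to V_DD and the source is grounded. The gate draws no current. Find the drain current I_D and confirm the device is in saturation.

V_G = V_DD·R_2/(R_1+R_2) = 13×33/303 = 1.42 V. With the source grounded, V_GS = V_G = 1.42 V.
Assume saturation: I_D = (k_n/2)(V_GS − V_t)² = (0.88/2)×(1.42 − 0.99)² = 0.44×0.426² = 0.0798 mA.
V_DS = V_DD − I_D·R_D = 13 − 0.0798×5.6 = 12.6 V.
Saturation requires V_DS ≥ V_GS − V_t = 0.426 V; 12.6 ≥ 0.426 ✓.

I_D ≈ 0.08 mA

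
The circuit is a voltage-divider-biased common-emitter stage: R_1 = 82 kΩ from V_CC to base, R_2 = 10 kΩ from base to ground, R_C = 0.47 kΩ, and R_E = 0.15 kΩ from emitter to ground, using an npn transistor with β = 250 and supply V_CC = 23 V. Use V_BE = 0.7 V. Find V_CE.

Thevenize the base divider: V_Th = V_CC·R_2/(R_1+R_2) = 23×10/92 = 2.5 V, R_Th = R_1‖R_2 = 8.91 kΩ.
Base-emitter loop: V_Th = I_B·R_Th + V_BE + (β+1)I_B·R_E, so I_B = (2.5 − 0.7) / (8.91 + 251×0.15) = 0.0387 mA.
I_C = β·I_B = 250×0.0387 = 9.66 mA, and I_E = (β+1)I_B = 9.7 mA.
V_CE = V_CC − I_C·R_C − I_E·R_E = 23 − 9.66×0.47 − 9.7×0.15 = 17 V.
V_CE = 17 V > 0.2 V confirms active-region operation.

V_CE ≈ 17 V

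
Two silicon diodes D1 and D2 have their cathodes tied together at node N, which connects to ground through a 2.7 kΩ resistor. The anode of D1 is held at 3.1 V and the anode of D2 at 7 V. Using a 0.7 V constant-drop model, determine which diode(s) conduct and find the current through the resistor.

Only D2 conducts; I_R ≈ 2.3 mA

Assume both conduct. Then node N would need to be at both 3.1−0.7 = 2.4 V and 7−0.7 = 6.3 V, which is impossible.
Assume only D2 conducts: V_N = 7 − 0.7 = 6.3 V, so I_R = 6.3/2.7 = 2.33 mA.
Check D1: its anode-to-cathode voltage is 3.1 − 6.3 = -3.2 V < 0.7 V, so it is off. The assumption is consistent.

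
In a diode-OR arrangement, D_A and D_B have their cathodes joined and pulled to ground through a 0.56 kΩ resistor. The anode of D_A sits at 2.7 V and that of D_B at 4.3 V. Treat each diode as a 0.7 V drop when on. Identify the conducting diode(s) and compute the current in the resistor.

Only D_B conducts; I_R ≈ 6.4 mA

Assume both conduct. Then node N would need to be at both 2.7−0.7 = 2 V and 4.3−0.7 = 3.6 V, which is impossible.
Assume only D_B conducts: V_N = 4.3 − 0.7 = 3.6 V, so I_R = 3.6/0.56 = 6.43 mA.
Check D_A: its anode-to-cathode voltage is 2.7 − 3.6 = -0.9 V < 0.7 V, so it is off. The assumption is consistent.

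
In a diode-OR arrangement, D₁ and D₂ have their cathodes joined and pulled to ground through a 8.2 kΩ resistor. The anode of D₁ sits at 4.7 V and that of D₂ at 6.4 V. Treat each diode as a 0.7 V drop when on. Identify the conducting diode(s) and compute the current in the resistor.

Only D₂ conducts; I_R ≈ 0.7 mA

Assume both conduct. Then node N would need to be at both 4.7−0.7 = 4 V and 6.4−0.7 = 5.7 V, which is impossible.
Assume only D₂ conducts: V_N = 6.4 − 0.7 = 5.7 V, so I_R = 5.7/8.2 = 0.695 mA.
Check D₁: its anode-to-cathode voltage is 4.7 − 5.7 = -1 V < 0.7 V, so it is off. The assumption is consistent.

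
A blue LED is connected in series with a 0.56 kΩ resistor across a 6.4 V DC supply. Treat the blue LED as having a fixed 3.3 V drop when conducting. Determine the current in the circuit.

KVL around the loop: 6.4 = V_D + I·R = 3.3 + I × 0.56 kΩ.
So I = (6.4 − 3.3) / 0.56 kΩ = 3.1 / 0.56 = 5.54 mA.

I ≈ 5.5 mA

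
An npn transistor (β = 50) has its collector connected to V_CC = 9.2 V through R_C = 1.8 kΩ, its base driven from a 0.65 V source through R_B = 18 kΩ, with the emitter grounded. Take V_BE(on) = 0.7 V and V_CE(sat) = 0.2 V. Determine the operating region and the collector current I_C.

V_BB = 0.65 V ≤ V_BE(on) = 0.7 V, so the base-emitter junction is not forward biased.
The transistor is in cutoff: I_B = I_C = 0.

cutoff; I_C ≈ 0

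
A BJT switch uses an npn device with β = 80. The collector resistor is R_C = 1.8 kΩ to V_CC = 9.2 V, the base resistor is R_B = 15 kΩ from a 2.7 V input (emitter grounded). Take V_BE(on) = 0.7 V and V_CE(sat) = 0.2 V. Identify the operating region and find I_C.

saturation; I_C ≈ 5 mA

Assume active: I_B = (2.7 − 0.7)/15 = 0.133 mA, giving I_C = β·I_B = 10.7 mA.
But then V_CE = 9.2 − 10.7×1.8 = -10 V < V_CE(sat) = 0.2 V — impossible in the active region.
So the transistor is saturated. With V_CE = 0.2 V, I_C = (V_CC − 0.2)/R_C = 9/1.8 = 5 mA.
Check: β·I_B = 10.7 mA > I_C = 5 mA, confirming saturation.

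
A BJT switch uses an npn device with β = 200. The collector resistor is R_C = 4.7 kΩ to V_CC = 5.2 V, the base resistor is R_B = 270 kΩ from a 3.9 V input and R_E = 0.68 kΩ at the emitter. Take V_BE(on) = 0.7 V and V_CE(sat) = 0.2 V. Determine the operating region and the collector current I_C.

Assume active: I_B = (3.9 − 0.7)/(270 + 201×0.68) = 0.00787 mA, I_C = β·I_B = 1.57 mA.
Then V_CE = 5.2 − 1.57×4.7 − 1.58×0.68 = -3.27 V < 0.2 V — the active assumption fails.
Re-solve with V_CE = 0.2 V. KCL at the emitter: V_E/R_E = (V_BB−0.7−V_E)/R_B + (V_CC−0.2−V_E)/R_C, giving V_E = 0.638 V.
I_C = (V_CC − 0.2 − V_E)/R_C = (5 − 0.638)/4.7 = 0.928 mA.
Check: I_B = (3.2 − 0.638)/270 = 0.00949 mA, and β·I_B = 1.9 mA > I_C, confirming saturation.

saturation; I_C ≈ 0.93 mA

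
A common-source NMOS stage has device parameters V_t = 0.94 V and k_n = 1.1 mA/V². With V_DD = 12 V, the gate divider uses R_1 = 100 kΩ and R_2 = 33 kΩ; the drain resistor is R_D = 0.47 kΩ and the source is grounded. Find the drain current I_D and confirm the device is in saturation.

V_G = V_DD·R_2/(R_1+R_2) = 12×33/133 = 2.98 V. With the source grounded, V_GS = V_G = 2.98 V.
Assume saturation: I_D = (k_n/2)(V_GS − V_t)² = (1.1/2)×(2.98 − 0.94)² = 0.55×2.04² = 2.28 mA.
V_DS = V_DD − I_D·R_D = 12 − 2.28×0.47 = 10.9 V.
Saturation requires V_DS ≥ V_GS − V_t = 2.04 V; 10.9 ≥ 2.04 ✓.

I_D ≈ 2.3 mA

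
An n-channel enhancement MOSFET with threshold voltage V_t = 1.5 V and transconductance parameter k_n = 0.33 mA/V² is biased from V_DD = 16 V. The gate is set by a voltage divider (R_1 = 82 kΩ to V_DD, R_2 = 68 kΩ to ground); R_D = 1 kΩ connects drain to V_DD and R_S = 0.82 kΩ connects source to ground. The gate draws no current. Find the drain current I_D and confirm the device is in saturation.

V_G = V_DD·R_2/(R_1+R_2) = 16×68/150 = 7.25 V.
Assume saturation: I_D = (k_n/2)(V_GS − V_t)² with V_GS = V_G − I_D·R_S = 7.25 − 0.82·I_D.
Substituting gives 0.111·I_D² − 2.56·I_D + 5.46 = 0, with roots I_D = 2.38 or 20.7 mA.
The root I_D = 20.7 mA gives V_GS = -9.69 V ≤ V_t, so take I_D = 2.38 mA.
Then V_GS = 5.3 V and V_DS = V_DD − I_D(R_D+R_S) = 16 − 2.38×1.82 = 11.7 V.
Saturation requires V_DS ≥ V_GS − V_t = 3.8 V; 11.7 ≥ 3.8 ✓.

I_D ≈ 2.4 mA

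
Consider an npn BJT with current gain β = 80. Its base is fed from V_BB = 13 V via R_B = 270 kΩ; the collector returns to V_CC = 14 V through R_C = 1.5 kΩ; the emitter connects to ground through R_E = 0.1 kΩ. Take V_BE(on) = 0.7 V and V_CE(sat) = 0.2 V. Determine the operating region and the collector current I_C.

Assume active. Base-emitter loop: I_B = (V_BB − V_BE)/(R_B + (β+1)R_E) = (13 − 0.7)/(270 + 81×0.1) = 0.0442 mA.
I_C = β·I_B = 80×0.0442 = 3.54 mA.
V_CE = V_CC − I_C·R_C − I_E·R_E = 14 − 3.54×1.5 − 3.58×0.1 = 8.33 V > V_CE(sat), so the active-region assumption holds.

active; I_C ≈ 3.5 mA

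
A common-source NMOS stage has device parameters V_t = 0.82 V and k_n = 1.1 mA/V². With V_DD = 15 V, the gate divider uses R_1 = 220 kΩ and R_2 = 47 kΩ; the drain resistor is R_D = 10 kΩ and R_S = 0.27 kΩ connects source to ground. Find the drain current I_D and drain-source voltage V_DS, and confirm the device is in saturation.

V_G = V_DD·R_2/(R_1+R_2) = 15×47/267 = 2.64 V.
Assume saturation: I_D = (k_n/2)(V_GS − V_t)² with V_GS = V_G − I_D·R_S = 2.64 − 0.27·I_D.
Substituting gives 0.0401·I_D² − 1.54·I_D + 1.82 = 0, with roots I_D = 1.22 or 37.2 mA.
The root I_D = 37.2 mA gives V_GS = -7.4 V ≤ V_t, so take I_D = 1.22 mA.
Then V_GS = 2.31 V and V_DS = V_DD − I_D(R_D+R_S) = 15 − 1.22×10.3 = 2.45 V.
Saturation requires V_DS ≥ V_GS − V_t = 1.49 V; 2.45 ≥ 1.49 ✓.

I_D ≈ 1.2 mA, V_DS ≈ 2.5 V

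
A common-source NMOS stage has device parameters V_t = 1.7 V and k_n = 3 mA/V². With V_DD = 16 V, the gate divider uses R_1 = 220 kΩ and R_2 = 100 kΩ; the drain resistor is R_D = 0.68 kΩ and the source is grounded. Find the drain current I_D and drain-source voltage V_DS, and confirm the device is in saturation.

V_G = V_DD·R_2/(R_1+R_2) = 16×100/320 = 5 V. With the source grounded, V_GS = V_G = 5 V.
Assume saturation: I_D = (k_n/2)(V_GS − V_t)² = (3/2)×(5 − 1.7)² = 1.5×3.3² = 16.3 mA.
V_DS = V_DD − I_D·R_D = 16 − 16.3×0.68 = 4.89 V.
Saturation requires V_DS ≥ V_GS − V_t = 3.3 V; 4.89 ≥ 3.3 ✓.

I_D ≈ 16 mA, V_DS ≈ 4.9 V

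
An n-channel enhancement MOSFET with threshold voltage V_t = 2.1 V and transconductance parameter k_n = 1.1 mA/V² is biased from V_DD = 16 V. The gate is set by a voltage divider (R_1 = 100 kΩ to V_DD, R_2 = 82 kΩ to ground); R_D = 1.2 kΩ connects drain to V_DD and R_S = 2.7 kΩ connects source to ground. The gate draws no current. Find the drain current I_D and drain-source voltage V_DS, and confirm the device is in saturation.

V_G = V_DD·R_2/(R_1+R_2) = 16×82/182 = 7.21 V.
Assume saturation: I_D = (k_n/2)(V_GS − V_t)² with V_GS = V_G − I_D·R_S = 7.21 − 2.7·I_D.
Substituting gives 4.01·I_D² − 16.2·I_D + 14.4 = 0, with roots I_D = 1.32 or 2.72 mA.
The root I_D = 2.72 mA gives V_GS = -0.122 V ≤ V_t, so take I_D = 1.32 mA.
Then V_GS = 3.65 V and V_DS = V_DD − I_D(R_D+R_S) = 16 − 1.32×3.9 = 10.9 V.
Saturation requires V_DS ≥ V_GS − V_t = 1.55 V; 10.9 ≥ 1.55 ✓.

I_D ≈ 1.3 mA, V_DS ≈ 11 V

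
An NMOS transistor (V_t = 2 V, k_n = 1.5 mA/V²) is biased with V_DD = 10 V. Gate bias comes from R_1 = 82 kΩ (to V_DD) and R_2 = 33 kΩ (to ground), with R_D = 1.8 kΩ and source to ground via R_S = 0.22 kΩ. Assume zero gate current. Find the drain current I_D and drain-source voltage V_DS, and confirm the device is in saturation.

I_D ≈ 0.45 mA, V_DS ≈ 9.1 V

V_G = V_DD·R_2/(R_1+R_2) = 10×33/115 = 2.87 V.
Assume saturation: I_D = (k_n/2)(V_GS − V_t)² with V_GS = V_G − I_D·R_S = 2.87 − 0.22·I_D.
Substituting gives 0.0363·I_D² − 1.29·I_D + 0.567 = 0, with roots I_D = 0.446 or 35 mA.
The root I_D = 35 mA gives V_GS = -4.83 V ≤ V_t, so take I_D = 0.446 mA.
Then V_GS = 2.77 V and V_DS = V_DD − I_D(R_D+R_S) = 10 − 0.446×2.02 = 9.1 V.
Saturation requires V_DS ≥ V_GS − V_t = 0.771 V; 9.1 ≥ 0.771 ✓.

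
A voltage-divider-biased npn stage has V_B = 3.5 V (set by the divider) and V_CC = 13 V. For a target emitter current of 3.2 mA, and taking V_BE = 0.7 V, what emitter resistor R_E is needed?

R_E ≈ 0.87 kΩ

V_E = V_B − V_BE = 3.5 − 0.7 = 2.8 V.
R_E = V_E / I_E = 2.8 / 3.2 = 0.875 kΩ.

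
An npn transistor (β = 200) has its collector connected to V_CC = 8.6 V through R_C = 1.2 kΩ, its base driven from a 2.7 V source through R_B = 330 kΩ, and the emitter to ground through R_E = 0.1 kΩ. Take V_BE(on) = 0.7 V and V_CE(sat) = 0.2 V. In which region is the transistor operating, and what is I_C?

Assume active. Base-emitter loop: I_B = (V_BB − V_BE)/(R_B + (β+1)R_E) = (2.7 − 0.7)/(330 + 201×0.1) = 0.00571 mA.
I_C = β·I_B = 200×0.00571 = 1.14 mA.
V_CE = V_CC − I_C·R_C − I_E·R_E = 8.6 − 1.14×1.2 − 1.15×0.1 = 7.11 V > V_CE(sat), so the active-region assumption holds.

active; I_C ≈ 1.1 mA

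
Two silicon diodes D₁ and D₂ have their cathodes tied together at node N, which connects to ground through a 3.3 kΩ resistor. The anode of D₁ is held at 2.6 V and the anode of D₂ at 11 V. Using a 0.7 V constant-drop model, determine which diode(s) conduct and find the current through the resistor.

Assume both conduct. Then node N would need to be at both 2.6−0.7 = 1.9 V and 11−0.7 = 10.3 V, which is impossible.
Assume only D₂ conducts: V_N = 11 − 0.7 = 10.3 V, so I_R = 10.3/3.3 = 3.12 mA.
Check D₁: its anode-to-cathode voltage is 2.6 − 10.3 = -7.7 V < 0.7 V, so it is off. The assumption is consistent.

Only D₂ conducts; I_R ≈ 3.1 mA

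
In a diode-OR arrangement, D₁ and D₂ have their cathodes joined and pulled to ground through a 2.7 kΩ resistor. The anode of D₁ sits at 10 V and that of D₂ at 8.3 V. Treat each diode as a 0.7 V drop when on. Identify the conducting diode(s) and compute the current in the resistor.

Assume both conduct. Then node N would need to be at both 10−0.7 = 9.3 V and 8.3−0.7 = 7.6 V, which is impossible.
Assume only D₁ conducts: V_N = 10 − 0.7 = 9.3 V, so I_R = 9.3/2.7 = 3.44 mA.
Check D₂: its anode-to-cathode voltage is 8.3 − 9.3 = -1 V < 0.7 V, so it is off. The assumption is consistent.

Only D₁ conducts; I_R ≈ 3.4 mA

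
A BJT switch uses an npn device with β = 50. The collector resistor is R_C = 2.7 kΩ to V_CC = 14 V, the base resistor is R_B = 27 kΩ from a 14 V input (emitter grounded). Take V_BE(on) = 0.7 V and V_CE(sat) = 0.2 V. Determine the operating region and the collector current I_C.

saturation; I_C ≈ 5.1 mA

Assume active: I_B = (14 − 0.7)/27 = 0.493 mA, giving I_C = β·I_B = 24.6 mA.
But then V_CE = 14 − 24.6×2.7 = -52.5 V < V_CE(sat) = 0.2 V — impossible in the active region.
So the transistor is saturated. With V_CE = 0.2 V, I_C = (V_CC − 0.2)/R_C = 13.8/2.7 = 5.11 mA.
Check: β·I_B = 24.6 mA > I_C = 5.11 mA, confirming saturation.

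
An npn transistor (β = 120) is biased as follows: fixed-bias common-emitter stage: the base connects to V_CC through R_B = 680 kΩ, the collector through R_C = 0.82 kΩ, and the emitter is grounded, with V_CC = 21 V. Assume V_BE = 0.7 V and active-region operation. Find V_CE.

V_CE ≈ 18 V

Base loop: V_CC = I_B·R_B + V_BE, so I_B = (21 − 0.7)/680 kΩ = 0.0299 mA.
In the active region I_C = β·I_B = 120 × 0.0299 = 3.58 mA.
Collector loop: V_CE = V_CC − I_C·R_C = 21 − 3.58×0.82 = 18.1 V.
Since V_CE = 18.1 V > V_CE(sat) ≈ 0.2 V, the transistor is in the active region as assumed.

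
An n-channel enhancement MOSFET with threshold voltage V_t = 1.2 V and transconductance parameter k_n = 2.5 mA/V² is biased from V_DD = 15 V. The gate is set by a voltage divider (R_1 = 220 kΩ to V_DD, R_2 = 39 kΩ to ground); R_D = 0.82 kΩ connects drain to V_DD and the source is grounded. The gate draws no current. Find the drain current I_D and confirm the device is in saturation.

V_G = V_DD·R_2/(R_1+R_2) = 15×39/259 = 2.26 V. With the source grounded, V_GS = V_G = 2.26 V.
Assume saturation: I_D = (k_n/2)(V_GS − V_t)² = (2.5/2)×(2.26 − 1.2)² = 1.25×1.06² = 1.4 mA.
V_DS = V_DD − I_D·R_D = 15 − 1.4×0.82 = 13.9 V.
Saturation requires V_DS ≥ V_GS − V_t = 1.06 V; 13.9 ≥ 1.06 ✓.

I_D ≈ 1.4 mA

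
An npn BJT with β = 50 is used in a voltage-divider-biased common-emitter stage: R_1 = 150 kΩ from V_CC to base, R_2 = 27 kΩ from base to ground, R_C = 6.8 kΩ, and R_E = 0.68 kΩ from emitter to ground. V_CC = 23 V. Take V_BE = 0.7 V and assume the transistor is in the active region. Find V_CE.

Thevenize the base divider: V_Th = V_CC·R_2/(R_1+R_2) = 23×27/177 = 3.51 V, R_Th = R_1‖R_2 = 22.9 kΩ.
Base-emitter loop: V_Th = I_B·R_Th + V_BE + (β+1)I_B·R_E, so I_B = (3.51 − 0.7) / (22.9 + 51×0.68) = 0.0488 mA.
I_C = β·I_B = 50×0.0488 = 2.44 mA, and I_E = (β+1)I_B = 2.49 mA.
V_CE = V_CC − I_C·R_C − I_E·R_E = 23 − 2.44×6.8 − 2.49×0.68 = 4.72 V.
V_CE = 4.72 V > 0.2 V confirms active-region operation.

V_CE ≈ 4.7 V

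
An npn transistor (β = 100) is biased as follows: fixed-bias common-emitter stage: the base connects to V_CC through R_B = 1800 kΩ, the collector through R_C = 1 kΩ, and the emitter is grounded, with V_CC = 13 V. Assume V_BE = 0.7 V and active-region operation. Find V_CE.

V_CE ≈ 12 V

Base loop: V_CC = I_B·R_B + V_BE, so I_B = (13 − 0.7)/1800 kΩ = 0.00683 mA.
In the active region I_C = β·I_B = 100 × 0.00683 = 0.683 mA.
Collector loop: V_CE = V_CC − I_C·R_C = 13 − 0.683×1 = 12.3 V.
Since V_CE = 12.3 V > V_CE(sat) ≈ 0.2 V, the transistor is in the active region as assumed.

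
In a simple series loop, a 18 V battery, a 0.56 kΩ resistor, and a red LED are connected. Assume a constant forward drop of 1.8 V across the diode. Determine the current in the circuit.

KVL around the loop: 18 = V_D + I·R = 1.8 + I × 0.56 kΩ.
So I = (18 − 1.8) / 0.56 kΩ = 16.2 / 0.56 = 28.9 mA.

I ≈ 29 mA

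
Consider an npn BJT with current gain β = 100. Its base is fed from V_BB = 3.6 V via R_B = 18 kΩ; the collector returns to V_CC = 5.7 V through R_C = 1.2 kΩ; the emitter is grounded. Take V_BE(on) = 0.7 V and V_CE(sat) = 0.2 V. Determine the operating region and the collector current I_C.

saturation; I_C ≈ 4.6 mA

Assume active: I_B = (3.6 − 0.7)/18 = 0.161 mA, giving I_C = β·I_B = 16.1 mA.
But then V_CE = 5.7 − 16.1×1.2 = -13.6 V < V_CE(sat) = 0.2 V — impossible in the active region.
So the transistor is saturated. With V_CE = 0.2 V, I_C = (V_CC − 0.2)/R_C = 5.5/1.2 = 4.58 mA.
Check: β·I_B = 16.1 mA > I_C = 4.58 mA, confirming saturation.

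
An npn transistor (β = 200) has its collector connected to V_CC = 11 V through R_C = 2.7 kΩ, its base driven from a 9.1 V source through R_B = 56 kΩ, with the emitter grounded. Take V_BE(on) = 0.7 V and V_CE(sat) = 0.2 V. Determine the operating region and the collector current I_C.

Assume active: I_B = (9.1 − 0.7)/56 = 0.15 mA, giving I_C = β·I_B = 30 mA.
But then V_CE = 11 − 30×2.7 = -70 V < V_CE(sat) = 0.2 V — impossible in the active region.
So the transistor is saturated. With V_CE = 0.2 V, I_C = (V_CC − 0.2)/R_C = 10.8/2.7 = 4 mA.
Check: β·I_B = 30 mA > I_C = 4 mA, confirming saturation.

saturation; I_C ≈ 4 mA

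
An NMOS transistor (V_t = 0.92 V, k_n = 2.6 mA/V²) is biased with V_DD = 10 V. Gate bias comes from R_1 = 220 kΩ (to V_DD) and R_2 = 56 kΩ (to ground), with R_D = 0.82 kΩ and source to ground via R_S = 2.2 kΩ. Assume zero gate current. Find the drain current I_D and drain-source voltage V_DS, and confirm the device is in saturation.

V_G = V_DD·R_2/(R_1+R_2) = 10×56/276 = 2.03 V.
Assume saturation: I_D = (k_n/2)(V_GS − V_t)² with V_GS = V_G − I_D·R_S = 2.03 − 2.2·I_D.
Substituting gives 6.29·I_D² − 7.34·I_D + 1.6 = 0, with roots I_D = 0.29 or 0.878 mA.
The root I_D = 0.878 mA gives V_GS = 0.0984 V ≤ V_t, so take I_D = 0.29 mA.
Then V_GS = 1.39 V and V_DS = V_DD − I_D(R_D+R_S) = 10 − 0.29×3.02 = 9.13 V.
Saturation requires V_DS ≥ V_GS − V_t = 0.472 V; 9.13 ≥ 0.472 ✓.

I_D ≈ 0.29 mA, V_DS ≈ 9.1 V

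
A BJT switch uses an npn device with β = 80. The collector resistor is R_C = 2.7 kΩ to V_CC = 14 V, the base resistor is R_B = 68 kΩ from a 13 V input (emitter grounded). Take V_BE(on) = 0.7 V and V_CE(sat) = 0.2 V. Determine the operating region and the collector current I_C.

saturation; I_C ≈ 5.1 mA

Assume active: I_B = (13 − 0.7)/68 = 0.181 mA, giving I_C = β·I_B = 14.5 mA.
But then V_CE = 14 − 14.5×2.7 = -25.1 V < V_CE(sat) = 0.2 V — impossible in the active region.
So the transistor is saturated. With V_CE = 0.2 V, I_C = (V_CC − 0.2)/R_C = 13.8/2.7 = 5.11 mA.
Check: β·I_B = 14.5 mA > I_C = 5.11 mA, confirming saturation.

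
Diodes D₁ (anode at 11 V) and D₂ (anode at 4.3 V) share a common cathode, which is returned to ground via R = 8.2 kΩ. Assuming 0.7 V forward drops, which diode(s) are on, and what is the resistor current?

Assume both conduct. Then node N would need to be at both 11−0.7 = 10.3 V and 4.3−0.7 = 3.6 V, which is impossible.
Assume only D₁ conducts: V_N = 11 − 0.7 = 10.3 V, so I_R = 10.3/8.2 = 1.26 mA.
Check D₂: its anode-to-cathode voltage is 4.3 − 10.3 = -6 V < 0.7 V, so it is off. The assumption is consistent.

Only D₁ conducts; I_R ≈ 1.3 mA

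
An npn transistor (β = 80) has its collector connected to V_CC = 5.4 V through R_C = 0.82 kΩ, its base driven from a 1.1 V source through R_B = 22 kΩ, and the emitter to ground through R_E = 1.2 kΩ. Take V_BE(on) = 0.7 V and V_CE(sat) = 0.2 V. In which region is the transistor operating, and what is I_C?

active; I_C ≈ 0.27 mA

Assume active. Base-emitter loop: I_B = (V_BB − V_BE)/(R_B + (β+1)R_E) = (1.1 − 0.7)/(22 + 81×1.2) = 0.00336 mA.
I_C = β·I_B = 80×0.00336 = 0.268 mA.
V_CE = V_CC − I_C·R_C − I_E·R_E = 5.4 − 0.268×0.82 − 0.272×1.2 = 4.85 V > V_CE(sat), so the active-region assumption holds.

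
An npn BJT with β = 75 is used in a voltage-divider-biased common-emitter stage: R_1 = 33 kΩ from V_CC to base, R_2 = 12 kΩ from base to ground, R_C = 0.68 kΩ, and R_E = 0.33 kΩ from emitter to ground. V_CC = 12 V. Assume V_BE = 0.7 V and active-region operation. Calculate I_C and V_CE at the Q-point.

I_C ≈ 5.5 mA, V_CE ≈ 6.4 V

Thevenize the base divider: V_Th = V_CC·R_2/(R_1+R_2) = 12×12/45 = 3.2 V, R_Th = R_1‖R_2 = 8.8 kΩ.
Base-emitter loop: V_Th = I_B·R_Th + V_BE + (β+1)I_B·R_E, so I_B = (3.2 − 0.7) / (8.8 + 76×0.33) = 0.0738 mA.
I_C = β·I_B = 75×0.0738 = 5.53 mA, and I_E = (β+1)I_B = 5.61 mA.
V_CE = V_CC − I_C·R_C − I_E·R_E = 12 − 5.53×0.68 − 5.61×0.33 = 6.39 V.
V_CE = 6.39 V > 0.2 V confirms active-region operation.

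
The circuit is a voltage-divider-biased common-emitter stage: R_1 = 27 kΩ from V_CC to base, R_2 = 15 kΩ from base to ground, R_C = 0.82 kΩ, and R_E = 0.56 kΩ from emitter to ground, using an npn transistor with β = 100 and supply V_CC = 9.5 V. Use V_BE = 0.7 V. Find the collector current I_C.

I_C ≈ 4.1 mA

Thevenize the base divider: V_Th = V_CC·R_2/(R_1+R_2) = 9.5×15/42 = 3.39 V, R_Th = R_1‖R_2 = 9.64 kΩ.
Base-emitter loop: V_Th = I_B·R_Th + V_BE + (β+1)I_B·R_E, so I_B = (3.39 − 0.7) / (9.64 + 101×0.56) = 0.0407 mA.
I_C = β·I_B = 100×0.0407 = 4.07 mA, and I_E = (β+1)I_B = 4.11 mA.
V_CE = V_CC − I_C·R_C − I_E·R_E = 9.5 − 4.07×0.82 − 4.11×0.56 = 3.86 V.
V_CE = 3.86 V > 0.2 V confirms active-region operation.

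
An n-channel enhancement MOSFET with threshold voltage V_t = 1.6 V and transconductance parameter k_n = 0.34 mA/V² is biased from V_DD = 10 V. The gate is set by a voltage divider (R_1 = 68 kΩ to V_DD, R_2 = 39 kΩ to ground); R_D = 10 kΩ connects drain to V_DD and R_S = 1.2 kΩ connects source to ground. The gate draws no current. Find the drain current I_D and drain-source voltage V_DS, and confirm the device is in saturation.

I_D ≈ 0.41 mA, V_DS ≈ 5.4 V

V_G = V_DD·R_2/(R_1+R_2) = 10×39/107 = 3.64 V.
Assume saturation: I_D = (k_n/2)(V_GS − V_t)² with V_GS = V_G − I_D·R_S = 3.64 − 1.2·I_D.
Substituting gives 0.245·I_D² − 1.83·I_D + 0.711 = 0, with roots I_D = 0.41 or 7.08 mA.
The root I_D = 7.08 mA gives V_GS = -4.85 V ≤ V_t, so take I_D = 0.41 mA.
Then V_GS = 3.15 V and V_DS = V_DD − I_D(R_D+R_S) = 10 − 0.41×11.2 = 5.41 V.
Saturation requires V_DS ≥ V_GS − V_t = 1.55 V; 5.41 ≥ 1.55 ✓.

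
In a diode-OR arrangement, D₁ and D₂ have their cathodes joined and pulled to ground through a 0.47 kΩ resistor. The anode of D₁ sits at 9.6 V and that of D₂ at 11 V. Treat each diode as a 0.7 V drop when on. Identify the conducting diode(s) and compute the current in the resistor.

Only D₂ conducts; I_R ≈ 22 mA

Assume both conduct. Then node N would need to be at both 9.6−0.7 = 8.9 V and 11−0.7 = 10.3 V, which is impossible.
Assume only D₂ conducts: V_N = 11 − 0.7 = 10.3 V, so I_R = 10.3/0.47 = 21.9 mA.
Check D₁: its anode-to-cathode voltage is 9.6 − 10.3 = -0.7 V < 0.7 V, so it is off. The assumption is consistent.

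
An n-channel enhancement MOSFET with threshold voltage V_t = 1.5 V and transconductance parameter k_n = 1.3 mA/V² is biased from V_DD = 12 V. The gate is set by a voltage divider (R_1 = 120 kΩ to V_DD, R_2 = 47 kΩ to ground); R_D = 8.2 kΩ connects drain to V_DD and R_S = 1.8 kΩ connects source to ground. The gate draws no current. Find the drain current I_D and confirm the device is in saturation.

V_G = V_DD·R_2/(R_1+R_2) = 12×47/167 = 3.38 V.
Assume saturation: I_D = (k_n/2)(V_GS − V_t)² with V_GS = V_G − I_D·R_S = 3.38 − 1.8·I_D.
Substituting gives 2.11·I_D² − 5.39·I_D + 2.29 = 0, with roots I_D = 0.538 or 2.02 mA.
The root I_D = 2.02 mA gives V_GS = -0.264 V ≤ V_t, so take I_D = 0.538 mA.
Then V_GS = 2.41 V and V_DS = V_DD − I_D(R_D+R_S) = 12 − 0.538×10 = 6.62 V.
Saturation requires V_DS ≥ V_GS − V_t = 0.909 V; 6.62 ≥ 0.909 ✓.

I_D ≈ 0.54 mA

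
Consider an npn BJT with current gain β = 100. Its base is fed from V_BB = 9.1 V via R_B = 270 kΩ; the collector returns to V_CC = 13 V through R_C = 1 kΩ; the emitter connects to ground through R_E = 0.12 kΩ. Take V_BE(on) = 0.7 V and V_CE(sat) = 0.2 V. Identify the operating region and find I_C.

active; I_C ≈ 3 mA

Assume active. Base-emitter loop: I_B = (V_BB − V_BE)/(R_B + (β+1)R_E) = (9.1 − 0.7)/(270 + 101×0.12) = 0.0298 mA.
I_C = β·I_B = 100×0.0298 = 2.98 mA.
V_CE = V_CC − I_C·R_C − I_E·R_E = 13 − 2.98×1 − 3.01×0.12 = 9.66 V > V_CE(sat), so the active-region assumption holds.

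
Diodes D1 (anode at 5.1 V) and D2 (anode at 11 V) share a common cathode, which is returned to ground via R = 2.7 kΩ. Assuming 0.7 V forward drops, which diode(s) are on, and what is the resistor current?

Assume both conduct. Then node N would need to be at both 5.1−0.7 = 4.4 V and 11−0.7 = 10.3 V, which is impossible.
Assume only D2 conducts: V_N = 11 − 0.7 = 10.3 V, so I_R = 10.3/2.7 = 3.81 mA.
Check D1: its anode-to-cathode voltage is 5.1 − 10.3 = -5.2 V < 0.7 V, so it is off. The assumption is consistent.

Only D2 conducts; I_R ≈ 3.8 mA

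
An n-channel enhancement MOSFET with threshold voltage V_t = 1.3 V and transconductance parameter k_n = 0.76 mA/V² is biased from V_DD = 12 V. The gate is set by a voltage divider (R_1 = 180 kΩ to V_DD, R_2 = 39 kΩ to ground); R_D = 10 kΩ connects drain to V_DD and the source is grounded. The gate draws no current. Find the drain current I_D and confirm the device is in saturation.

I_D ≈ 0.27 mA

V_G = V_DD·R_2/(R_1+R_2) = 12×39/219 = 2.14 V. With the source grounded, V_GS = V_G = 2.14 V.
Assume saturation: I_D = (k_n/2)(V_GS − V_t)² = (0.76/2)×(2.14 − 1.3)² = 0.38×0.837² = 0.266 mA.
V_DS = V_DD − I_D·R_D = 12 − 0.266×10 = 9.34 V.
Saturation requires V_DS ≥ V_GS − V_t = 0.837 V; 9.34 ≥ 0.837 ✓.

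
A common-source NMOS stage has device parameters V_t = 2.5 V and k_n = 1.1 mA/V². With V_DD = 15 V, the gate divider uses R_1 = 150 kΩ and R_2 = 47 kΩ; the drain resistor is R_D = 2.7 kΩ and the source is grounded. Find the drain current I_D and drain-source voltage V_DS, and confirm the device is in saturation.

I_D ≈ 0.64 mA, V_DS ≈ 13 V

V_G = V_DD·R_2/(R_1+R_2) = 15×47/197 = 3.58 V. With the source grounded, V_GS = V_G = 3.58 V.
Assume saturation: I_D = (k_n/2)(V_GS − V_t)² = (1.1/2)×(3.58 − 2.5)² = 0.55×1.08² = 0.64 mA.
V_DS = V_DD − I_D·R_D = 15 − 0.64×2.7 = 13.3 V.
Saturation requires V_DS ≥ V_GS − V_t = 1.08 V; 13.3 ≥ 1.08 ✓.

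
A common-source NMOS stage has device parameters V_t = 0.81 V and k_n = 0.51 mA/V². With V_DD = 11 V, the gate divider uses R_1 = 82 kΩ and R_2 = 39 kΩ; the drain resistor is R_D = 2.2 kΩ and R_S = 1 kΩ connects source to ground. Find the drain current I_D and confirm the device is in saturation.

V_G = V_DD·R_2/(R_1+R_2) = 11×39/121 = 3.55 V.
Assume saturation: I_D = (k_n/2)(V_GS − V_t)² with V_GS = V_G − I_D·R_S = 3.55 − 1·I_D.
Substituting gives 0.255·I_D² − 2.4·I_D + 1.91 = 0, with roots I_D = 0.879 or 8.51 mA.
The root I_D = 8.51 mA gives V_GS = -4.97 V ≤ V_t, so take I_D = 0.879 mA.
Then V_GS = 2.67 V and V_DS = V_DD − I_D(R_D+R_S) = 11 − 0.879×3.2 = 8.19 V.
Saturation requires V_DS ≥ V_GS − V_t = 1.86 V; 8.19 ≥ 1.86 ✓.

I_D ≈ 0.88 mA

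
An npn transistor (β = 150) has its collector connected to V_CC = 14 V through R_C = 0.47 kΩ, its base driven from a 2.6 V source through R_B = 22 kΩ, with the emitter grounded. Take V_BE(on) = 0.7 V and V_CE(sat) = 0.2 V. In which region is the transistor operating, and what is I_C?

Assume active. Base-emitter loop: I_B = (V_BB − V_BE)/R_B = (2.6 − 0.7)/22 = 0.0864 mA.
I_C = β·I_B = 150×0.0864 = 13 mA.
V_CE = V_CC − I_C·R_C = 14 − 13×0.47 = 7.91 V > V_CE(sat), so the active-region assumption holds.

active; I_C ≈ 13 mA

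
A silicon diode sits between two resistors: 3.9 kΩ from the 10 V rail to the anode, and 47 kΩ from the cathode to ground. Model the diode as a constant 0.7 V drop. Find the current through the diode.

The two resistors are in series with the diode, so KVL gives 10 = I·3.9 + 0.7 + I·47.
I = (10 − 0.7) / (3.9 + 47) kΩ = 9.3 / 50.9 = 0.183 mA.

I ≈ 0.18 mA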